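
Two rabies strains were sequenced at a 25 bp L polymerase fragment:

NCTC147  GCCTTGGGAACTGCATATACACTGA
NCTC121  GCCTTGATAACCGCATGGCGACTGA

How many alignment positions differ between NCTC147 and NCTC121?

Mismatches occur at site 7 (G↔A), site 8 (G↔T), site 12 (T↔C), site 17 (A↔G), site 18 (T↔G), site 19 (A↔C), site 20 (C↔G).
That gives 7 mismatches out of 25 aligned sites, so the Hamming distance is 7.

7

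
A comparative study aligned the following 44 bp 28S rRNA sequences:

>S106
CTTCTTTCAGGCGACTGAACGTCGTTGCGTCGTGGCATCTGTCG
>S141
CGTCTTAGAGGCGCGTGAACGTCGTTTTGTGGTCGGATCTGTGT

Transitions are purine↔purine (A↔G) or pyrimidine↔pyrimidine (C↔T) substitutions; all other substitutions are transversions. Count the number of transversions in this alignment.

11

The sequences differ at positions 2 (T/G, transversion), 7 (T/A, transversion), 8 (C/G, transversion), 14 (A/C, transversion), 15 (C/G, transversion), 27 (G/T, transversion), 28 (C/T, transition), 31 (C/G, transversion), 34 (G/C, transversion), 36 (C/G, transversion), 43 (C/G, transversion), 44 (G/T, transversion).
Of the 12 differences, 1 transition and 11 transversions, so the answer is 11.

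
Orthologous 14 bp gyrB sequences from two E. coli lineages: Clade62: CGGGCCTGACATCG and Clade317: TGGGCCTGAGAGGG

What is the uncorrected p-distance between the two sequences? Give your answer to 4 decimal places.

Differing sites — 1:C/T; 10:C/G; 12:T/G; 13:C/G.
There are 4 differences over 14 sites, so p = 4/14 = 0.2857.

0.2857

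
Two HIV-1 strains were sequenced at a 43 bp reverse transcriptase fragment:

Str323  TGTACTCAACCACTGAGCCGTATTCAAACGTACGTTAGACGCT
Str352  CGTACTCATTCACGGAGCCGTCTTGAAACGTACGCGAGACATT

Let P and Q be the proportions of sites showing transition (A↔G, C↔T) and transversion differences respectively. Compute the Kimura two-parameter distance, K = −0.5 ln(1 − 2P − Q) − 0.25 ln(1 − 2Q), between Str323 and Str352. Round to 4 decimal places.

0.2807

The sequences differ at positions 1 (T/C, transition), 9 (A/T, transversion), 10 (C/T, transition), 14 (T/G, transversion), 22 (A/C, transversion), 25 (C/G, transversion), 35 (T/C, transition), 36 (T/G, transversion), 41 (G/A, transition), 42 (C/T, transition).
Of the 10 differences, 5 transitions and 5 transversions over 43 sites: P = 5/43 = 0.116279, Q = 5/43 = 0.116279.
d = −0.5·ln(0.651163) − 0.25·ln(0.767442) = −0.5·(-0.428995) − 0.25·(-0.264692) = 0.2807.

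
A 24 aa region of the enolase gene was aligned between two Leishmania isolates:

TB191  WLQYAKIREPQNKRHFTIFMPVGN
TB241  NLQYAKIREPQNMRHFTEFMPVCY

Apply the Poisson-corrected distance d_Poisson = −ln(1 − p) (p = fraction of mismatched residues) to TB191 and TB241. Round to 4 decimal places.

Differing sites — 1:W/N; 13:K/M; 18:I/E; 23:G/C; 24:N/Y.
p = 5/24 = 0.208333.
d = −ln(1 − 0.208333) = −ln(0.791667) = 0.2336.

0.2336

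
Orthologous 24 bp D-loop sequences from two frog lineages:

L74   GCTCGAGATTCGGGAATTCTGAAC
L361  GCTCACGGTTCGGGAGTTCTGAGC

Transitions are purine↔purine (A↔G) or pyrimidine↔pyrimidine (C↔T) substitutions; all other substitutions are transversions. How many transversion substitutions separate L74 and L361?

1

Mismatches occur at site 5 (G↔A, transition), site 6 (A↔C, transversion), site 8 (A↔G, transition), site 16 (A↔G, transition), site 23 (A↔G, transition).
Of the 5 differences, 4 transitions and 1 transversion, so the answer is 1.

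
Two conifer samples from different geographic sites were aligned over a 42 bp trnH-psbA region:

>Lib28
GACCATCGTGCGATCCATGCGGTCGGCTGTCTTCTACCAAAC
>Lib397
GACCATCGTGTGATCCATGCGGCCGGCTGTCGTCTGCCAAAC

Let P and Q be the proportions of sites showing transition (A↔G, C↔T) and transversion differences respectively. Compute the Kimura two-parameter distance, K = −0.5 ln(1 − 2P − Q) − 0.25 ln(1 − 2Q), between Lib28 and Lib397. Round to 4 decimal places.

The sequences differ at positions 11 (C/T, transition), 23 (T/C, transition), 32 (T/G, transversion), 36 (A/G, transition).
Of the 4 differences, 3 transitions and 1 transversion over 42 sites: P = 3/42 = 0.071429, Q = 1/42 = 0.023810.
d = −0.5·ln(0.833332) − 0.25·ln(0.952380) = −0.5·(-0.182323) − 0.25·(-0.048791) = 0.1034.

0.1034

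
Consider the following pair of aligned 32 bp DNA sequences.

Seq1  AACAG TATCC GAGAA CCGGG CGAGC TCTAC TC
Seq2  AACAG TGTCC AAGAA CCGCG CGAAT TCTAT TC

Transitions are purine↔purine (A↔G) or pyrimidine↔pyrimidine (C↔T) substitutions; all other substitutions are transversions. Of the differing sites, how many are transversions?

Mismatches occur at site 7 (A↔G, transition), site 11 (G↔A, transition), site 19 (G↔C, transversion), site 24 (G↔A, transition), site 25 (C↔T, transition), site 30 (C↔T, transition).
Of the 6 differences, 5 transitions and 1 transversion, so the answer is 1.

1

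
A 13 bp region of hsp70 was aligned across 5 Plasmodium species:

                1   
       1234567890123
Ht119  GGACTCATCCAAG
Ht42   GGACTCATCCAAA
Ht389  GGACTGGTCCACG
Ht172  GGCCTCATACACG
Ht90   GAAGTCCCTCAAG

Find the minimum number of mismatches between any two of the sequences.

Pairwise Hamming distances:
  Ht119 vs Ht42: 1
  Ht119 vs Ht389: 3
  Ht119 vs Ht172: 3
  Ht119 vs Ht90: 5
  Ht42 vs Ht389: 4
  Ht42 vs Ht172: 4
  Ht42 vs Ht90: 6
  Ht389 vs Ht172: 4
  Ht389 vs Ht90: 7
  Ht172 vs Ht90: 7
The smallest is 1, between Ht119 and Ht42.

1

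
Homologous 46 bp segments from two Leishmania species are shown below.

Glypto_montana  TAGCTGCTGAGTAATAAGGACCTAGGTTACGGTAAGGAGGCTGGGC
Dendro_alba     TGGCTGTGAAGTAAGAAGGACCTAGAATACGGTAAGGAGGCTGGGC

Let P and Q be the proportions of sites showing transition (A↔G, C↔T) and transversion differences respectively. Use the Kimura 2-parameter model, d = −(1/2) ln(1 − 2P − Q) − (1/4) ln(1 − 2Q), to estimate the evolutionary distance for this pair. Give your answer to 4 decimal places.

The sequences differ at positions 2 (A/G, transition), 7 (C/T, transition), 8 (T/G, transversion), 9 (G/A, transition), 15 (T/G, transversion), 26 (G/A, transition), 27 (T/A, transversion).
Of the 7 differences, 4 transitions and 3 transversions over 46 sites: P = 4/46 = 0.086957, Q = 3/46 = 0.065217.
d = −0.5·ln(0.760869) − 0.25·ln(0.869566) = −0.5·(-0.273294) − 0.25·(-0.139761) = 0.1716.

0.1716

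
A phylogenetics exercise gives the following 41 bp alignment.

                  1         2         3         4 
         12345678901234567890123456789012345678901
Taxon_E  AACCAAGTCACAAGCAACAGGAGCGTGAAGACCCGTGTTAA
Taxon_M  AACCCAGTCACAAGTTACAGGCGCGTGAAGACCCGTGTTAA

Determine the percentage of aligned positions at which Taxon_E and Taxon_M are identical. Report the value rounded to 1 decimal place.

90.2%

Differing sites — 5:A/C; 15:C/T; 16:A/T; 22:A/C.
37 of the 41 sites match, so the percent identity is 37/41 × 100 = 90.2%.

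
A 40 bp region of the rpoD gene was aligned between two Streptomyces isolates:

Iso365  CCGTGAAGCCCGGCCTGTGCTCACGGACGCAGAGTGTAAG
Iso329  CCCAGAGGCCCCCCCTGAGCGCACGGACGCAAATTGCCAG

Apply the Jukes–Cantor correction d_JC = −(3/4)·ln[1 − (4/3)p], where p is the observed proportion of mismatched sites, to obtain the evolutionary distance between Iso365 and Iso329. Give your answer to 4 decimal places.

Differing sites — 3:G/C; 4:T/A; 7:A/G; 12:G/C; 13:G/C; 18:T/A; 21:T/G; 32:G/A; 34:G/T; 37:T/C; 38:A/C.
p = 11/40 = 0.275000.
d = −0.75 · ln(1 − (4/3)·0.275000) = −0.75 · ln(0.633333) = −0.75 · (-0.456759) = 0.3426.

0.3426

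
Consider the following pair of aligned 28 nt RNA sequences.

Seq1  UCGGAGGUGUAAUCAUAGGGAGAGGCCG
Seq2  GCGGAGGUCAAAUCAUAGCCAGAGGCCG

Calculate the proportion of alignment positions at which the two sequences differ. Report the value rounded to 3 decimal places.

Differing sites — 1:U/G; 9:G/C; 10:U/A; 19:G/C; 20:G/C.
There are 5 differences over 28 sites, so p = 5/28 = 0.179.

0.179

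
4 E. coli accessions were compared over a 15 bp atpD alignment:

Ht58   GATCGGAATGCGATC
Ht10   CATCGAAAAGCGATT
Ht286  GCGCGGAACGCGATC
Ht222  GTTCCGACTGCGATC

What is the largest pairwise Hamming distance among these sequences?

Pairwise Hamming distances:
  Ht58 vs Ht10: 4
  Ht58 vs Ht286: 3
  Ht58 vs Ht222: 3
  Ht10 vs Ht286: 6
  Ht10 vs Ht222: 7
  Ht286 vs Ht222: 5
The largest is 7, between Ht10 and Ht222.

7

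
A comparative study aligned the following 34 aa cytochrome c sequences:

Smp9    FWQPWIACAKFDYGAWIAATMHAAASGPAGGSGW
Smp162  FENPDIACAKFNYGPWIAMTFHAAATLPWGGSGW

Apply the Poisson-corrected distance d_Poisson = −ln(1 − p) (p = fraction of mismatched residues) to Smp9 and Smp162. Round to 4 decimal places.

Mismatches occur at site 2 (W→E), site 3 (Q→N), site 5 (W→D), site 12 (D→N), site 15 (A→P), site 19 (A→M), site 21 (M→F), site 26 (S→T), site 27 (G→L), site 29 (A→W).
p = 10/34 = 0.294118.
d = −ln(1 − 0.294118) = −ln(0.705882) = 0.3483.

0.3483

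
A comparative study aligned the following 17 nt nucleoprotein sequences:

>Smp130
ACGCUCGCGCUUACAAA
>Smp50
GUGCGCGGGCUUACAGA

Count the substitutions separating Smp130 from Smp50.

5

Differing sites — 1:A/G; 2:C/U; 5:U/G; 8:C/G; 16:A/G.
That gives 5 mismatches out of 17 aligned sites, so the Hamming distance is 5.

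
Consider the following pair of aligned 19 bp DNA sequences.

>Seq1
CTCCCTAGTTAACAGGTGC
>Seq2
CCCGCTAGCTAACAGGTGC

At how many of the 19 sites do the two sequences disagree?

3

The sequences differ at positions 2 (T/C), 4 (C/G), 9 (T/C).
That gives 3 mismatches out of 19 aligned sites, so the Hamming distance is 3.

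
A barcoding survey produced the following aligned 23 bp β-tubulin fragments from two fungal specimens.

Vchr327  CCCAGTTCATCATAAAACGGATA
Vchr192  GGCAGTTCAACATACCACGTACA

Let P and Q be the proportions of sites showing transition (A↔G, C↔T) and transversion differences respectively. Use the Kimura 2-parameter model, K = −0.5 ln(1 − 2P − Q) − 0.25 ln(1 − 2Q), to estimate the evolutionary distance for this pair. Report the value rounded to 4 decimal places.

0.3981

Mismatches occur at site 1 (C/G, transversion), site 2 (C/G, transversion), site 10 (T/A, transversion), site 15 (A/C, transversion), site 16 (A/C, transversion), site 20 (G/T, transversion), site 22 (T/C, transition).
Of the 7 differences, 1 transition and 6 transversions over 23 sites: P = 1/23 = 0.043478, Q = 6/23 = 0.260870.
d = −0.5·ln(0.652174) − 0.25·ln(0.478260) = −0.5·(-0.427444) − 0.25·(-0.737601) = 0.3981.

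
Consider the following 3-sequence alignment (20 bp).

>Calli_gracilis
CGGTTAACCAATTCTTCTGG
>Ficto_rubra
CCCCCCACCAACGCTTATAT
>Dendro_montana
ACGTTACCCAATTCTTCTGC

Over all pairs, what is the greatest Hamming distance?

Pairwise Hamming distances:
  Calli_gracilis vs Ficto_rubra: 10
  Calli_gracilis vs Dendro_montana: 4
  Ficto_rubra vs Dendro_montana: 11
The largest is 11, between Ficto_rubra and Dendro_montana.

11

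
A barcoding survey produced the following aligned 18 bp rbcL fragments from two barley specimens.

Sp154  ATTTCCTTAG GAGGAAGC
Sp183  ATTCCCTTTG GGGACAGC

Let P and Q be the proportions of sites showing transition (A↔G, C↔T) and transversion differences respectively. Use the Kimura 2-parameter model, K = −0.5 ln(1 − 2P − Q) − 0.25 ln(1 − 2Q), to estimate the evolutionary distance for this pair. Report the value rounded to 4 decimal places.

0.3567

Mismatches occur at site 4 (T↔C, transition), site 9 (A↔T, transversion), site 12 (A↔G, transition), site 14 (G↔A, transition), site 15 (A↔C, transversion).
Of the 5 differences, 3 transitions and 2 transversions over 18 sites: P = 3/18 = 0.166667, Q = 2/18 = 0.111111.
d = −0.5·ln(0.555555) − 0.25·ln(0.777778) = −0.5·(-0.587788) − 0.25·(-0.251314) = 0.3567.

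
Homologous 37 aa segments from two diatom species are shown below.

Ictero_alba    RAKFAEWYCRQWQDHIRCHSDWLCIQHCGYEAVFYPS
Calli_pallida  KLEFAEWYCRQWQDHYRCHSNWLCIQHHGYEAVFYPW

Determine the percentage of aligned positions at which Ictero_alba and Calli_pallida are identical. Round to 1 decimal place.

81.1%

Mismatches occur at site 1 (R/K), site 2 (A/L), site 3 (K/E), site 16 (I/Y), site 21 (D/N), site 28 (C/H), site 37 (S/W).
30 of the 37 sites match, so the percent identity is 30/37 × 100 = 81.1%.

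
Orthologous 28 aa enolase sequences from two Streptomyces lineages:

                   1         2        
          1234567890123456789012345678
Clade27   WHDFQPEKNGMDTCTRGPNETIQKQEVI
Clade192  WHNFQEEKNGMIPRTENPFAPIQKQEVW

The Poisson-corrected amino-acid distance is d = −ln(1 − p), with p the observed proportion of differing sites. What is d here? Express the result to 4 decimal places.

0.4990

Mismatches occur at site 3 (D→N), site 6 (P→E), site 12 (D→I), site 13 (T→P), site 14 (C→R), site 16 (R→E), site 17 (G→N), site 19 (N→F), site 20 (E→A), site 21 (T→P), site 28 (I→W).
p = 11/28 = 0.392857.
d = −ln(1 − 0.392857) = −ln(0.607143) = 0.4990.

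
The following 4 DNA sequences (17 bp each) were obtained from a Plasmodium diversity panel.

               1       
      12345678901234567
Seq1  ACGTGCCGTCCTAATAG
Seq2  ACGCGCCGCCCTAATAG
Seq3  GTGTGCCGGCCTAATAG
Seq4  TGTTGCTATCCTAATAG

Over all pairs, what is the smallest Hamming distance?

2

Pairwise Hamming distances:
  Seq1 vs Seq2: 2
  Seq1 vs Seq3: 3
  Seq1 vs Seq4: 5
  Seq2 vs Seq3: 4
  Seq2 vs Seq4: 7
  Seq3 vs Seq4: 6
The smallest is 2, between Seq1 and Seq2.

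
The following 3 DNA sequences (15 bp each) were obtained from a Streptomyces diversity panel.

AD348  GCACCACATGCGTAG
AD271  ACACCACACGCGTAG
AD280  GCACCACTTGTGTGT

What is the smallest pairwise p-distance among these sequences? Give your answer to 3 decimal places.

0.133

Pairwise Hamming distances:
  AD348 vs AD271: 2
  AD348 vs AD280: 4
  AD271 vs AD280: 6
The smallest is 2 mismatches, between AD348 and AD271; p = 2/15 = 0.133.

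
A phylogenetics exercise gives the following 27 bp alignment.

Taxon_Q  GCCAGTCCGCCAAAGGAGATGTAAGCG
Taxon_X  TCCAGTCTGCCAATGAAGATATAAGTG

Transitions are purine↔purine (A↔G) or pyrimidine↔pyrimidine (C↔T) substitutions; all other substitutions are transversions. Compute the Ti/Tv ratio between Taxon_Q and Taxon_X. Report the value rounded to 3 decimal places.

Mismatches occur at site 1 (G→T, transversion), site 8 (C→T, transition), site 14 (A→T, transversion), site 16 (G→A, transition), site 21 (G→A, transition), site 26 (C→T, transition).
Of the 6 differences, 4 transitions and 2 transversions, so Ti/Tv = 4/2 = 2.000.

2.000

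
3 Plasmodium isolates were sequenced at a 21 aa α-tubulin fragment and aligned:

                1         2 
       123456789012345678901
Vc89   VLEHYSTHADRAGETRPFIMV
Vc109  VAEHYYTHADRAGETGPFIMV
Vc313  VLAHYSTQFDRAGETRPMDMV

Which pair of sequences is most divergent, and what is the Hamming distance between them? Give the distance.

8

Pairwise Hamming distances:
  Vc89 vs Vc109: 3
  Vc89 vs Vc313: 5
  Vc109 vs Vc313: 8
The largest is 8, between Vc109 and Vc313.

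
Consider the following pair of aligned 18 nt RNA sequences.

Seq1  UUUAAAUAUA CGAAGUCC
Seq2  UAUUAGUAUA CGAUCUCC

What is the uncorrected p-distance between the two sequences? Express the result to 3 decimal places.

0.278

Mismatches occur at site 2 (U↔A), site 4 (A↔U), site 6 (A↔G), site 14 (A↔U), site 15 (G↔C).
There are 5 differences over 18 sites, so p = 5/18 = 0.278.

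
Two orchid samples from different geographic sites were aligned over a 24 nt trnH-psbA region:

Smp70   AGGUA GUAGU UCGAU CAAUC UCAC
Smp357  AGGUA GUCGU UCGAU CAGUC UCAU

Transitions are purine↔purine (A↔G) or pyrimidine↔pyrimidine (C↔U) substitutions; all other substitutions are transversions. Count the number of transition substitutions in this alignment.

Mismatches occur at site 8 (A→C, transversion), site 18 (A→G, transition), site 24 (C→U, transition).
Of the 3 differences, 2 transitions and 1 transversion, so the answer is 2.

2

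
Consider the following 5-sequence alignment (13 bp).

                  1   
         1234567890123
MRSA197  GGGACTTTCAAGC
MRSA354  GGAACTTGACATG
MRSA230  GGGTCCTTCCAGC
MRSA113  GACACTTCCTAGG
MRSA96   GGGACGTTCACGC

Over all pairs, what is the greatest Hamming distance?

Pairwise Hamming distances:
  MRSA197 vs MRSA354: 6
  MRSA197 vs MRSA230: 3
  MRSA197 vs MRSA113: 5
  MRSA197 vs MRSA96: 2
  MRSA354 vs MRSA230: 7
  MRSA354 vs MRSA113: 6
  MRSA354 vs MRSA96: 8
  MRSA230 vs MRSA113: 7
  MRSA230 vs MRSA96: 4
  MRSA113 vs MRSA96: 7
The largest is 8, between MRSA354 and MRSA96.

8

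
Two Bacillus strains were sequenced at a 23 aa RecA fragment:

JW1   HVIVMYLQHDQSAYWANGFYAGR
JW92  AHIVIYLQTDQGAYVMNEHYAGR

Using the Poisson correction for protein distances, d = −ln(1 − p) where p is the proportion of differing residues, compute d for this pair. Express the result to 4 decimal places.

0.4964

Differing sites — 1:H/A; 2:V/H; 5:M/I; 9:H/T; 12:S/G; 15:W/V; 16:A/M; 18:G/E; 19:F/H.
p = 9/23 = 0.391304.
d = −ln(1 − 0.391304) = −ln(0.608696) = 0.4964.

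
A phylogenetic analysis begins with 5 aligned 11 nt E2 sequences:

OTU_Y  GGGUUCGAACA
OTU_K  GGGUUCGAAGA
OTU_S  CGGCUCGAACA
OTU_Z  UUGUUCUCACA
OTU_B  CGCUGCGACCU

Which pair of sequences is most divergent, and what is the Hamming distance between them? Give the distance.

8

Pairwise Hamming distances:
  OTU_Y vs OTU_K: 1
  OTU_Y vs OTU_S: 2
  OTU_Y vs OTU_Z: 4
  OTU_Y vs OTU_B: 5
  OTU_K vs OTU_S: 3
  OTU_K vs OTU_Z: 5
  OTU_K vs OTU_B: 6
  OTU_S vs OTU_Z: 5
  OTU_S vs OTU_B: 5
  OTU_Z vs OTU_B: 8
The largest is 8, between OTU_Z and OTU_B.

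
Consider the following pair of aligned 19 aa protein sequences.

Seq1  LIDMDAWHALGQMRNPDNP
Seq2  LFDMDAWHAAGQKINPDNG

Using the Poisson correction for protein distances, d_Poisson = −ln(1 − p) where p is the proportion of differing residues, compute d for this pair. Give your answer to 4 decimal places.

0.3054

Differing sites — 2:I/F; 10:L/A; 13:M/K; 14:R/I; 19:P/G.
p = 5/19 = 0.263158.
d = −ln(1 − 0.263158) = −ln(0.736842) = 0.3054.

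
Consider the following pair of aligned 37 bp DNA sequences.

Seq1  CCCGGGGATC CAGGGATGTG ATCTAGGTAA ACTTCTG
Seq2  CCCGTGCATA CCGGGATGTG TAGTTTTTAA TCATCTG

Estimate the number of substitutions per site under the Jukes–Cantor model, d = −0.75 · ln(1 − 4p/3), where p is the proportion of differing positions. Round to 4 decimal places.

0.4248

The sequences differ at positions 5 (G/T), 7 (G/C), 10 (C/A), 12 (A/C), 21 (A/T), 22 (T/A), 23 (C/G), 25 (A/T), 26 (G/T), 27 (G/T), 31 (A/T), 33 (T/A).
p = 12/37 = 0.324324.
d = −0.75 · ln(1 − (4/3)·0.324324) = −0.75 · ln(0.567568) = −0.75 · (-0.566395) = 0.4248.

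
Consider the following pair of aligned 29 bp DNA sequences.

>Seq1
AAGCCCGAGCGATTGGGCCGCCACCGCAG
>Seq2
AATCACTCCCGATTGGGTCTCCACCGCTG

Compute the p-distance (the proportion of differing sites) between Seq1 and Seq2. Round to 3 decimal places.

0.276

Differing sites — 3:G/T; 5:C/A; 7:G/T; 8:A/C; 9:G/C; 18:C/T; 20:G/T; 28:A/T.
There are 8 differences over 29 sites, so p = 8/29 = 0.276.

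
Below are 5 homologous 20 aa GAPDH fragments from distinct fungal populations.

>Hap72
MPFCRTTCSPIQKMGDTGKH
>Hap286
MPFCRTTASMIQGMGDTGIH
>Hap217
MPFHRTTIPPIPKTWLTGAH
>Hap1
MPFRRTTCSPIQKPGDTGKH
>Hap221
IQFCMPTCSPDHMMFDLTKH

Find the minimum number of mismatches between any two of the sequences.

Pairwise Hamming distances:
  Hap72 vs Hap286: 4
  Hap72 vs Hap217: 8
  Hap72 vs Hap1: 2
  Hap72 vs Hap221: 10
  Hap286 vs Hap217: 10
  Hap286 vs Hap1: 6
  Hap286 vs Hap221: 13
  Hap217 vs Hap1: 8
  Hap217 vs Hap221: 16
  Hap1 vs Hap221: 12
The smallest is 2, between Hap72 and Hap1.

2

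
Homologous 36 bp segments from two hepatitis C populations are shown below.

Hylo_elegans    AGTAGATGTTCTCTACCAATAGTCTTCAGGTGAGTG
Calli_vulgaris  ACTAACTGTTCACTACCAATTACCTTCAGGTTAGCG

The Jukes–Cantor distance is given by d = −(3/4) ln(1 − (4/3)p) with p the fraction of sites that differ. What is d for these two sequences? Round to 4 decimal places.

0.3041

The sequences differ at positions 2 (G/C), 5 (G/A), 6 (A/C), 12 (T/A), 21 (A/T), 22 (G/A), 23 (T/C), 32 (G/T), 35 (T/C).
p = 9/36 = 0.250000.
d = −0.75 · ln(1 − (4/3)·0.250000) = −0.75 · ln(0.666667) = −0.75 · (-0.405465) = 0.3041.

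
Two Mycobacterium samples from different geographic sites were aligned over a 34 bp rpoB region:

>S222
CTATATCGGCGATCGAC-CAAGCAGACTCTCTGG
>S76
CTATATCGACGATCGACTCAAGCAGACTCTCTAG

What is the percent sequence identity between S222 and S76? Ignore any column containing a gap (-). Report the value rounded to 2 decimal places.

93.94%

Excluding the 1 gap column leaves 33 comparable sites.
The sequences differ at positions 9 (G/A), 33 (G/A).
31 of the 33 comparable sites match, so the percent identity is 31/33 × 100 = 93.94%.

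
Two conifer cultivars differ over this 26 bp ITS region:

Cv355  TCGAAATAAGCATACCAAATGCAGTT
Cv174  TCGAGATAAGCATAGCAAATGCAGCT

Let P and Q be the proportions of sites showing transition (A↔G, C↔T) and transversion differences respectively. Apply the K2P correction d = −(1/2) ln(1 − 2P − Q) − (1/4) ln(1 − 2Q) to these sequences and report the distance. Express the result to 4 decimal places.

0.1268

The sequences differ at positions 5 (A/G, transition), 15 (C/G, transversion), 25 (T/C, transition).
Of the 3 differences, 2 transitions and 1 transversion over 26 sites: P = 2/26 = 0.076923, Q = 1/26 = 0.038462.
d = −0.5·ln(0.807692) − 0.25·ln(0.923076) = −0.5·(-0.213574) − 0.25·(-0.080044) = 0.1268.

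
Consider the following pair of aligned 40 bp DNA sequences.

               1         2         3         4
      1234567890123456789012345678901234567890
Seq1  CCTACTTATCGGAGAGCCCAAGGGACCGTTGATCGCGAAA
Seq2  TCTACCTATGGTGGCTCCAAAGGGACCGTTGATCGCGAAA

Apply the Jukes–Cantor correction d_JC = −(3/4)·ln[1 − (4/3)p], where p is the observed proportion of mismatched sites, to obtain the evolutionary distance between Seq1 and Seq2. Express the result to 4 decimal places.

The sequences differ at positions 1 (C/T), 6 (T/C), 10 (C/G), 12 (G/T), 13 (A/G), 15 (A/C), 16 (G/T), 19 (C/A).
p = 8/40 = 0.200000.
d = −0.75 · ln(1 − (4/3)·0.200000) = −0.75 · ln(0.733333) = −0.75 · (-0.310155) = 0.2326.

0.2326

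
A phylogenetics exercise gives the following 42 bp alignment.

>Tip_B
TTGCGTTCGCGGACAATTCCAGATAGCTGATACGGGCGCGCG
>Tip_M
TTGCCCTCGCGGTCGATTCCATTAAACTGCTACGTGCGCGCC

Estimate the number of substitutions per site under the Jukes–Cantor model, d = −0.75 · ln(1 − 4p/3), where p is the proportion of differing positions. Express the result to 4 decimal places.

0.3222

The sequences differ at positions 5 (G/C), 6 (T/C), 13 (A/T), 15 (A/G), 22 (G/T), 23 (A/T), 24 (T/A), 26 (G/A), 30 (A/C), 35 (G/T), 42 (G/C).
p = 11/42 = 0.261905.
d = −0.75 · ln(1 − (4/3)·0.261905) = −0.75 · ln(0.650793) = −0.75 · (-0.429564) = 0.3222.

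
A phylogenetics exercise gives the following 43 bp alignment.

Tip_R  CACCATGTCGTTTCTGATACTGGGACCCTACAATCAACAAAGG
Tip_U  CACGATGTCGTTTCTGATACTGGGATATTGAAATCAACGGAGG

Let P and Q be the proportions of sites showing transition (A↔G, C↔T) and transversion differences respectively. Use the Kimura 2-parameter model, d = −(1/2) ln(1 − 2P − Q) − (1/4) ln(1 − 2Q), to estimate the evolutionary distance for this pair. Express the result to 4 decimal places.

The sequences differ at positions 4 (C/G, transversion), 26 (C/T, transition), 27 (C/A, transversion), 28 (C/T, transition), 30 (A/G, transition), 31 (C/A, transversion), 39 (A/G, transition), 40 (A/G, transition).
Of the 8 differences, 5 transitions and 3 transversions over 43 sites: P = 5/43 = 0.116279, Q = 3/43 = 0.069767.
d = −0.5·ln(0.697675) − 0.25·ln(0.860466) = −0.5·(-0.360002) − 0.25·(-0.150281) = 0.2176.

0.2176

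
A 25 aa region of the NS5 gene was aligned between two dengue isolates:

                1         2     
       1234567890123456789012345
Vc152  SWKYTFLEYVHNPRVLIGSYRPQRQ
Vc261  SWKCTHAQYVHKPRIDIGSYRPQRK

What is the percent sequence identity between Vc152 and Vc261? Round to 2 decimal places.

The sequences differ at positions 4 (Y/C), 6 (F/H), 7 (L/A), 8 (E/Q), 12 (N/K), 15 (V/I), 16 (L/D), 25 (Q/K).
17 of the 25 sites match, so the percent identity is 17/25 × 100 = 68.00%.

68.00%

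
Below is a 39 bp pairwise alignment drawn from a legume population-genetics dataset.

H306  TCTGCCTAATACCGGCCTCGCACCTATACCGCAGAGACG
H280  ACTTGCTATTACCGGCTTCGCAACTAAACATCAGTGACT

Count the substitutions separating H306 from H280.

The sequences differ at positions 1 (T/A), 4 (G/T), 5 (C/G), 9 (A/T), 17 (C/T), 23 (C/A), 27 (T/A), 30 (C/A), 31 (G/T), 35 (A/T), 39 (G/T).
That gives 11 mismatches out of 39 aligned sites, so the Hamming distance is 11.

11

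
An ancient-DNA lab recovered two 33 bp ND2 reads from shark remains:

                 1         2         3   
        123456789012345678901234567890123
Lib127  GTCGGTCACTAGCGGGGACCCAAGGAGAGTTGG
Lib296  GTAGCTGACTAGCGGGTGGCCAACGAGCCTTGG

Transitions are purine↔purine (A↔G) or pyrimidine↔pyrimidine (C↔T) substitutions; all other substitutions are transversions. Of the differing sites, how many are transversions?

8

Mismatches occur at site 3 (C/A, transversion), site 5 (G/C, transversion), site 7 (C/G, transversion), site 17 (G/T, transversion), site 18 (A/G, transition), site 19 (C/G, transversion), site 24 (G/C, transversion), site 28 (A/C, transversion), site 29 (G/C, transversion).
Of the 9 differences, 1 transition and 8 transversions, so the answer is 8.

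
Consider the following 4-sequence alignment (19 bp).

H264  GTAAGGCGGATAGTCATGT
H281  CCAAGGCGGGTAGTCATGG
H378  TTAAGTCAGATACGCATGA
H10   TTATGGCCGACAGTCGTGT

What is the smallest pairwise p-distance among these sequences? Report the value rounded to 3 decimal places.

Pairwise Hamming distances:
  H264 vs H281: 4
  H264 vs H378: 6
  H264 vs H10: 5
  H281 vs H378: 8
  H281 vs H10: 8
  H378 vs H10: 8
The smallest is 4 mismatches, between H264 and H281; p = 4/19 = 0.211.

0.211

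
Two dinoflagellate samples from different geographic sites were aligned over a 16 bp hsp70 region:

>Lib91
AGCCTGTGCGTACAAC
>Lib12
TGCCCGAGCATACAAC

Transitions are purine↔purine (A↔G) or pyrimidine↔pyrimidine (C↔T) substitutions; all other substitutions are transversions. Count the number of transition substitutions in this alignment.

2

Differing sites — 1:A/T (Tv); 5:T/C (Ti); 7:T/A (Tv); 10:G/A (Ti).
Of the 4 differences, 2 transitions and 2 transversions, so the answer is 2.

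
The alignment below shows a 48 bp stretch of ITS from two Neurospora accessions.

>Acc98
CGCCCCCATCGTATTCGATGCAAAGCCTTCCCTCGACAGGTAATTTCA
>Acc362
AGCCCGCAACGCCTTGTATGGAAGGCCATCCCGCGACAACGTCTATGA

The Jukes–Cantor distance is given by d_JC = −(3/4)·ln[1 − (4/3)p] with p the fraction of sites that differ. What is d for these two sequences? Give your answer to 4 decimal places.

0.5199

Differing sites — 1:C/A; 6:C/G; 9:T/A; 12:T/C; 13:A/C; 16:C/G; 17:G/T; 21:C/G; 24:A/G; 28:T/A; 33:T/G; 39:G/A; 40:G/C; 41:T/G; 42:A/T; 43:A/C; 45:T/A; 47:C/G.
p = 18/48 = 0.375000.
d = −0.75 · ln(1 − (4/3)·0.375000) = −0.75 · ln(0.500000) = −0.75 · (-0.693147) = 0.5199.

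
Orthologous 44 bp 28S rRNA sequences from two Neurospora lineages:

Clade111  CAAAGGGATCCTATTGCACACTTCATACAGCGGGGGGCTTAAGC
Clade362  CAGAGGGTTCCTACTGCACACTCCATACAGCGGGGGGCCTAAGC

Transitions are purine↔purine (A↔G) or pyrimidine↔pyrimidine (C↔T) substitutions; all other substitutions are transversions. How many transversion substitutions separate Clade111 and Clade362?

1

Differing sites — 3:A/G (Ti); 8:A/T (Tv); 14:T/C (Ti); 23:T/C (Ti); 39:T/C (Ti).
Of the 5 differences, 4 transitions and 1 transversion, so the answer is 1.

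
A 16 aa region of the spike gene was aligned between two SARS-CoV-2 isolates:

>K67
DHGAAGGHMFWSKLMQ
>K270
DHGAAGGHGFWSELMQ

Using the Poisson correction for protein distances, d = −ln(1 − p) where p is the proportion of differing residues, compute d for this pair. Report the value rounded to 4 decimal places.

0.1335

Mismatches occur at site 9 (M→G), site 13 (K→E).
p = 2/16 = 0.125000.
d = −ln(1 − 0.125000) = −ln(0.875000) = 0.1335.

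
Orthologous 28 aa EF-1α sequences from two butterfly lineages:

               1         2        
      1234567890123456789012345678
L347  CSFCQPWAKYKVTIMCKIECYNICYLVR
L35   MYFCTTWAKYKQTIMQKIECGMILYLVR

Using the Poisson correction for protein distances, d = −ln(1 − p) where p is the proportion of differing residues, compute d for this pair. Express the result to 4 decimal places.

Mismatches occur at site 1 (C/M), site 2 (S/Y), site 5 (Q/T), site 6 (P/T), site 12 (V/Q), site 16 (C/Q), site 21 (Y/G), site 22 (N/M), site 24 (C/L).
p = 9/28 = 0.321429.
d = −ln(1 − 0.321429) = −ln(0.678571) = 0.3878.

0.3878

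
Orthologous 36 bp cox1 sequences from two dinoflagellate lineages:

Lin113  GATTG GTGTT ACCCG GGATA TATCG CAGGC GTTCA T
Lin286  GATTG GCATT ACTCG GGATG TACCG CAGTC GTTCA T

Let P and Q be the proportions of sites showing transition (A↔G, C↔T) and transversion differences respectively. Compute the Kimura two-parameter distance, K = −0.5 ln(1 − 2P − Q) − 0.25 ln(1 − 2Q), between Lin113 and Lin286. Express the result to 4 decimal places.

0.1966

Mismatches occur at site 7 (T↔C, transition), site 8 (G↔A, transition), site 13 (C↔T, transition), site 20 (A↔G, transition), site 23 (T↔C, transition), site 29 (G↔T, transversion).
Of the 6 differences, 5 transitions and 1 transversion over 36 sites: P = 5/36 = 0.138889, Q = 1/36 = 0.027778.
d = −0.5·ln(0.694444) − 0.25·ln(0.944444) = −0.5·(-0.364644) − 0.25·(-0.057159) = 0.1966.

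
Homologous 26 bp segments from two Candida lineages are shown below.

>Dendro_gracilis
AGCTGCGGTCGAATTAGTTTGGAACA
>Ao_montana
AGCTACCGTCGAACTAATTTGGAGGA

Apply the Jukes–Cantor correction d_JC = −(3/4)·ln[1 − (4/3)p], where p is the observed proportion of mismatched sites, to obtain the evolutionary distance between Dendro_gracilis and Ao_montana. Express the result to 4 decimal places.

0.2758

The sequences differ at positions 5 (G/A), 7 (G/C), 14 (T/C), 17 (G/A), 24 (A/G), 25 (C/G).
p = 6/26 = 0.230769.
d = −0.75 · ln(1 − (4/3)·0.230769) = −0.75 · ln(0.692308) = −0.75 · (-0.367724) = 0.2758.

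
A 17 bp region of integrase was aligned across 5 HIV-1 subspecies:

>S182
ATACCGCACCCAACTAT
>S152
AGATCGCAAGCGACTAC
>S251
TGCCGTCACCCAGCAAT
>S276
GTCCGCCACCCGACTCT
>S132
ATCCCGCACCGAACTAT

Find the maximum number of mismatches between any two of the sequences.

11

Pairwise Hamming distances:
  S182 vs S152: 6
  S182 vs S251: 7
  S182 vs S276: 6
  S182 vs S132: 2
  S152 vs S251: 11
  S152 vs S276: 10
  S152 vs S132: 8
  S251 vs S276: 7
  S251 vs S132: 7
  S276 vs S132: 6
The largest is 11, between S152 and S251.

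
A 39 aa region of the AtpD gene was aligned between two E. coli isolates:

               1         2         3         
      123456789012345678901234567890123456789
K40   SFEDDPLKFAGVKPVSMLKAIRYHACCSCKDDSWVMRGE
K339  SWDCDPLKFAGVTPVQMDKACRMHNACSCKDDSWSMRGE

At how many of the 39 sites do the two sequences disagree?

11

Mismatches occur at site 2 (F→W), site 3 (E→D), site 4 (D→C), site 13 (K→T), site 16 (S→Q), site 18 (L→D), site 21 (I→C), site 23 (Y→M), site 25 (A→N), site 26 (C→A), site 35 (V→S).
That gives 11 mismatches out of 39 aligned sites, so the Hamming distance is 11.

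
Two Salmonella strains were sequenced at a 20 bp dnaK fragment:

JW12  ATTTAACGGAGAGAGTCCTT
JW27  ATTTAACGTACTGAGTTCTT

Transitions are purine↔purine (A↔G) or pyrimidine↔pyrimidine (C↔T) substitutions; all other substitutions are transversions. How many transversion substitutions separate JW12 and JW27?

Differing sites — 9:G/T (Tv); 11:G/C (Tv); 12:A/T (Tv); 17:C/T (Ti).
Of the 4 differences, 1 transition and 3 transversions, so the answer is 3.

3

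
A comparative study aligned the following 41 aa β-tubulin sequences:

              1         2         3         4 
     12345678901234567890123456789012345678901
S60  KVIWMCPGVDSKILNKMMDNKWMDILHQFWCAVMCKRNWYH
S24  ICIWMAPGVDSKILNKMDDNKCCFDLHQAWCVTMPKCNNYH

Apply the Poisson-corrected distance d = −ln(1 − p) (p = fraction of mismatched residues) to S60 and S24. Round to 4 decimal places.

0.4177

Mismatches occur at site 1 (K→I), site 2 (V→C), site 6 (C→A), site 18 (M→D), site 22 (W→C), site 23 (M→C), site 24 (D→F), site 25 (I→D), site 29 (F→A), site 32 (A→V), site 33 (V→T), site 35 (C→P), site 37 (R→C), site 39 (W→N).
p = 14/41 = 0.341463.
d = −ln(1 − 0.341463) = −ln(0.658537) = 0.4177.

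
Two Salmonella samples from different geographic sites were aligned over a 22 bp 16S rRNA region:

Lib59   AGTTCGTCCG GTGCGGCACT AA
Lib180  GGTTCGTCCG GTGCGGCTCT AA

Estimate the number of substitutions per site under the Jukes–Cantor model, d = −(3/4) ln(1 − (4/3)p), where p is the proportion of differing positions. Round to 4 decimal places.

Differing sites — 1:A/G; 18:A/T.
p = 2/22 = 0.090909.
d = −0.75 · ln(1 − (4/3)·0.090909) = −0.75 · ln(0.878788) = −0.75 · (-0.129212) = 0.0969.

0.0969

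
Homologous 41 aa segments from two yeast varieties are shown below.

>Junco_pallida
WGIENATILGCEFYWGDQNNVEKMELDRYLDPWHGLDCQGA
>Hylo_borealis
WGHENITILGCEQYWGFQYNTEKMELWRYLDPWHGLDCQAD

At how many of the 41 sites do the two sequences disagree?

Differing sites — 3:I/H; 6:A/I; 13:F/Q; 17:D/F; 19:N/Y; 21:V/T; 27:D/W; 40:G/A; 41:A/D.
That gives 9 mismatches out of 41 aligned sites, so the Hamming distance is 9.

9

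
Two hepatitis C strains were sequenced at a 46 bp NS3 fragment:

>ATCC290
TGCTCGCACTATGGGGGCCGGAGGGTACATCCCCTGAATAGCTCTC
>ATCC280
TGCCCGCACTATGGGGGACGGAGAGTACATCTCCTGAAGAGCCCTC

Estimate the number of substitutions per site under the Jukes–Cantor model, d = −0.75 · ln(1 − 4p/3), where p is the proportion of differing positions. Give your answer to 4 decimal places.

0.1433

Mismatches occur at site 4 (T↔C), site 18 (C↔A), site 24 (G↔A), site 32 (C↔T), site 39 (T↔G), site 43 (T↔C).
p = 6/46 = 0.130435.
d = −0.75 · ln(1 − (4/3)·0.130435) = −0.75 · ln(0.826087) = −0.75 · (-0.191055) = 0.1433.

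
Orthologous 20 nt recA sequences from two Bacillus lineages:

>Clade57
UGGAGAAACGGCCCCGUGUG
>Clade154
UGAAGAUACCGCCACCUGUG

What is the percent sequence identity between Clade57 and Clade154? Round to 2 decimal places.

75.00%

Differing sites — 3:G/A; 7:A/U; 10:G/C; 14:C/A; 16:G/C.
15 of the 20 sites match, so the percent identity is 15/20 × 100 = 75.00%.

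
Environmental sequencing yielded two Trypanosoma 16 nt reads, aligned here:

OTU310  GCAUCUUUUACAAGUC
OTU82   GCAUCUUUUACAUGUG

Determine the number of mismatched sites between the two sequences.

Mismatches occur at site 13 (A↔U), site 16 (C↔G).
That gives 2 mismatches out of 16 aligned sites, so the Hamming distance is 2.

2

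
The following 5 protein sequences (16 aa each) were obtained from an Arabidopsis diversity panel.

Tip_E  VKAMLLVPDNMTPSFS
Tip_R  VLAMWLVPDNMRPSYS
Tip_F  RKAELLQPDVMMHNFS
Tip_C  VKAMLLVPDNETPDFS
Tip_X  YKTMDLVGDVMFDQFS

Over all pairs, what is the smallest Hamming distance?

2

Pairwise Hamming distances:
  Tip_E vs Tip_R: 4
  Tip_E vs Tip_F: 7
  Tip_E vs Tip_C: 2
  Tip_E vs Tip_X: 8
  Tip_R vs Tip_F: 10
  Tip_R vs Tip_C: 6
  Tip_R vs Tip_X: 10
  Tip_F vs Tip_C: 8
  Tip_F vs Tip_X: 9
  Tip_C vs Tip_X: 9
The smallest is 2, between Tip_E and Tip_C.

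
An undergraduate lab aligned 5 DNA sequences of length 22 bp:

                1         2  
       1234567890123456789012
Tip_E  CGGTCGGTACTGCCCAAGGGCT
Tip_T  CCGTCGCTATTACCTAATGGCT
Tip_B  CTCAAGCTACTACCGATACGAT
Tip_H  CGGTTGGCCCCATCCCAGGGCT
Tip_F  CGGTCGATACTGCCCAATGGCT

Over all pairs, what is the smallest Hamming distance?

2

Pairwise Hamming distances:
  Tip_E vs Tip_T: 6
  Tip_E vs Tip_B: 11
  Tip_E vs Tip_H: 7
  Tip_E vs Tip_F: 2
  Tip_T vs Tip_B: 10
  Tip_T vs Tip_H: 11
  Tip_T vs Tip_F: 5
  Tip_B vs Tip_H: 15
  Tip_B vs Tip_F: 11
  Tip_H vs Tip_F: 9
The smallest is 2, between Tip_E and Tip_F.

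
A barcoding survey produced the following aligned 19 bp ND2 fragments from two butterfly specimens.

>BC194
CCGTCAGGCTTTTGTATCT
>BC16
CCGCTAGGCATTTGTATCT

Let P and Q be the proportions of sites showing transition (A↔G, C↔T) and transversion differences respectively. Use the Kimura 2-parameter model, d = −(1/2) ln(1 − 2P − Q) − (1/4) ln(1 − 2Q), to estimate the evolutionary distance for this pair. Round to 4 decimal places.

0.1805

Mismatches occur at site 4 (T/C, transition), site 5 (C/T, transition), site 10 (T/A, transversion).
Of the 3 differences, 2 transitions and 1 transversion over 19 sites: P = 2/19 = 0.105263, Q = 1/19 = 0.052632.
d = −0.5·ln(0.736842) − 0.25·ln(0.894736) = −0.5·(-0.305382) − 0.25·(-0.111227) = 0.1805.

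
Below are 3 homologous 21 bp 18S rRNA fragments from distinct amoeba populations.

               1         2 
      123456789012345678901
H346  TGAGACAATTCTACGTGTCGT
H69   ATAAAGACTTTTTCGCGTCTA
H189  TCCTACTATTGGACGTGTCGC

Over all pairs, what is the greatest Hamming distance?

Pairwise Hamming distances:
  H346 vs H69: 10
  H346 vs H189: 7
  H69 vs H189: 13
The largest is 13, between H69 and H189.

13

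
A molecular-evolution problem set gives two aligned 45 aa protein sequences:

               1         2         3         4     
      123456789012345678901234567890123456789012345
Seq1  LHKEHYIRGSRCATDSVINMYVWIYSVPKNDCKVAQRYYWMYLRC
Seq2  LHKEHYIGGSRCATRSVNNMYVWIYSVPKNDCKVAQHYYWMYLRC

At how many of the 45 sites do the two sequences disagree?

4

Mismatches occur at site 8 (R/G), site 15 (D/R), site 18 (I/N), site 37 (R/H).
That gives 4 mismatches out of 45 aligned sites, so the Hamming distance is 4.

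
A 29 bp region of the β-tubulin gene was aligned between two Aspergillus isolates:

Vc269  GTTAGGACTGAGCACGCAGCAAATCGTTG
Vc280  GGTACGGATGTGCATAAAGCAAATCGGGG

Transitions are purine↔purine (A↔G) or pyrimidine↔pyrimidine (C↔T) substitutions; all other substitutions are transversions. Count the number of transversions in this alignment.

7

Mismatches occur at site 2 (T→G, transversion), site 5 (G→C, transversion), site 7 (A→G, transition), site 8 (C→A, transversion), site 11 (A→T, transversion), site 15 (C→T, transition), site 16 (G→A, transition), site 17 (C→A, transversion), site 27 (T→G, transversion), site 28 (T→G, transversion).
Of the 10 differences, 3 transitions and 7 transversions, so the answer is 7.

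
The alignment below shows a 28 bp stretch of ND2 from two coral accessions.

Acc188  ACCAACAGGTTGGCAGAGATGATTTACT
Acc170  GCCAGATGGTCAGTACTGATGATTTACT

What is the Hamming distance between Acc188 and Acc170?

9

Differing sites — 1:A/G; 5:A/G; 6:C/A; 7:A/T; 11:T/C; 12:G/A; 14:C/T; 16:G/C; 17:A/T.
That gives 9 mismatches out of 28 aligned sites, so the Hamming distance is 9.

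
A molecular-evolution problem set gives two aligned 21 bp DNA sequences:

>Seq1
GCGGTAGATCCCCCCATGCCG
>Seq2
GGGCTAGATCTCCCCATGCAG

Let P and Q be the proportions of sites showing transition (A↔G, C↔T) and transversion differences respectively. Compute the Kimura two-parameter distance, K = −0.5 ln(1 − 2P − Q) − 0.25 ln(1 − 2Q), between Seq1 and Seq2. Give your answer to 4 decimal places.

Mismatches occur at site 2 (C↔G, transversion), site 4 (G↔C, transversion), site 11 (C↔T, transition), site 20 (C↔A, transversion).
Of the 4 differences, 1 transition and 3 transversions over 21 sites: P = 1/21 = 0.047619, Q = 3/21 = 0.142857.
d = −0.5·ln(0.761905) − 0.25·ln(0.714286) = −0.5·(-0.271933) − 0.25·(-0.336472) = 0.2201.

0.2201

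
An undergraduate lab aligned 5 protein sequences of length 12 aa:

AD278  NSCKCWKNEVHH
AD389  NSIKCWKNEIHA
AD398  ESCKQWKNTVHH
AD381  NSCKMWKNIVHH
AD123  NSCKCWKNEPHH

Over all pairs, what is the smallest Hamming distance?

1

Pairwise Hamming distances:
  AD278 vs AD389: 3
  AD278 vs AD398: 3
  AD278 vs AD381: 2
  AD278 vs AD123: 1
  AD389 vs AD398: 6
  AD389 vs AD381: 5
  AD389 vs AD123: 3
  AD398 vs AD381: 3
  AD398 vs AD123: 4
  AD381 vs AD123: 3
The smallest is 1, between AD278 and AD123.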